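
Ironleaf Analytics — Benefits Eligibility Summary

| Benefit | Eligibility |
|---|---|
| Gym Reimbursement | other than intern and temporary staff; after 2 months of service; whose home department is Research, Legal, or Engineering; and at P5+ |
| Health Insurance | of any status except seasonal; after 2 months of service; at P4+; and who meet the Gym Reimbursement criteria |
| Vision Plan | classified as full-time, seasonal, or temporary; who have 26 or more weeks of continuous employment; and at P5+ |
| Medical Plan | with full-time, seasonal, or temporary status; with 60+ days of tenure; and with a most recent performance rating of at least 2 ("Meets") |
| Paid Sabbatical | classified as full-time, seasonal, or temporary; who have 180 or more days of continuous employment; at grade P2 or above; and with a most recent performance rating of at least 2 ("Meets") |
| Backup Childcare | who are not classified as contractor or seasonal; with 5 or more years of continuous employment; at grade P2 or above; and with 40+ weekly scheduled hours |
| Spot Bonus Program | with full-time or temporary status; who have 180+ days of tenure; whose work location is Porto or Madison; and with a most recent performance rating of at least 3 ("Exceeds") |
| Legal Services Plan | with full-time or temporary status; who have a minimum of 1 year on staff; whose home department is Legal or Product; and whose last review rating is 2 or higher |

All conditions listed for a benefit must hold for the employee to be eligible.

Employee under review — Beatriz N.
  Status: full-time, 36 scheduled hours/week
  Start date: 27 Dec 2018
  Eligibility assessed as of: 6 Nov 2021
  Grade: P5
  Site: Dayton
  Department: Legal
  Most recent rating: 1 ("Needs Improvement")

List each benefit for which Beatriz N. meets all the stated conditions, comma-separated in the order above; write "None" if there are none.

Service from 27 Dec 2018 to 6 Nov 2021: 1045 days.
Gym Reimbursement — status full-time ✓ (not excluded); service 1045 days ≥ 2 months (≈60 days) ✓; dept Legal ✓; grade P5 ≥ P5 ✓ → eligible.
Health Insurance — status full-time ✓ (not excluded); service 1045 days ≥ 2 months (≈60 days) ✓; grade P5 ≥ P4 ✓; eligible for Gym Reimbursement ✓ → eligible.
Vision Plan — status full-time ✓; service 1045 days ≥ 26 weeks (≈182 days) ✓; grade P5 ≥ P5 ✓ → eligible.
Medical Plan — status full-time ✓; service 1045 days ≥ 60 days ✓; rating 1 < 2 ✗ → not eligible.
Paid Sabbatical — status full-time ✓; service 1045 days ≥ 180 days ✓; grade P5 ≥ P2 ✓; rating 1 < 2 ✗ → not eligible.
Backup Childcare — status full-time ✓ (not excluded); service 1045 days < 5 years (≈1825 days) ✗ → not eligible.
Spot Bonus Program — status full-time ✓; service 1045 days ≥ 180 days ✓; site Dayton ✗ (not Porto or Madison) → not eligible.
Legal Services Plan — status full-time ✓; service 1045 days ≥ 1 year (≈365 days) ✓; dept Legal ✓; rating 1 < 2 ✗ → not eligible.

Gym Reimbursement, Health Insurance, Vision Plan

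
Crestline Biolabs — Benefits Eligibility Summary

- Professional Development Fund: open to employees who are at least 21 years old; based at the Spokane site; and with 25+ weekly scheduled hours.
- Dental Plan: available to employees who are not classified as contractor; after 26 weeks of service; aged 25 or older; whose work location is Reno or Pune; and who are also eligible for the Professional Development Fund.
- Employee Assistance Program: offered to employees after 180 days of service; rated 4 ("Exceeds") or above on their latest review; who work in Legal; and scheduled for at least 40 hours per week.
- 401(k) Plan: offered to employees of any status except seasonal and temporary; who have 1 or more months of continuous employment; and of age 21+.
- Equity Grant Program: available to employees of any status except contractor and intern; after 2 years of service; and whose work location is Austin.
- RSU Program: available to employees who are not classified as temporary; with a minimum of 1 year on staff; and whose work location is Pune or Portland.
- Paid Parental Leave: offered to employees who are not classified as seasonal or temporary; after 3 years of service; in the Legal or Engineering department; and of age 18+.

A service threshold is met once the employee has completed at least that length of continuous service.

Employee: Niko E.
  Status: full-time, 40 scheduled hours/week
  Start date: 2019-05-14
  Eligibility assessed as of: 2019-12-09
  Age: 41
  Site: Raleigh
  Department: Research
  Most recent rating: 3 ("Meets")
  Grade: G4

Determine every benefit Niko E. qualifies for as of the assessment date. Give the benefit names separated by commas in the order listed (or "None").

401(k) Plan

Service from 2019-05-14 to 2019-12-09: 209 days.
Professional Development Fund — age 41 ≥ 21 ✓; site Raleigh ✗ (not Spokane) → not eligible.
Dental Plan — status full-time ✓ (not excluded); service 209 days ≥ 26 weeks (≈182 days) ✓; age 41 ≥ 25 ✓; site Raleigh ✗ (not Reno or Pune) → not eligible.
Employee Assistance Program — service 209 days ≥ 180 days ✓; rating 3 < 4 ✗ → not eligible.
401(k) Plan — status full-time ✓ (not excluded); service 209 days ≥ 1 month (≈30 days) ✓; age 41 ≥ 21 ✓ → eligible.
Equity Grant Program — status full-time ✓ (not excluded); service 209 days < 2 years (≈730 days) ✗ → not eligible.
RSU Program — status full-time ✓ (not excluded); service 209 days < 1 year (≈365 days) ✗ → not eligible.
Paid Parental Leave — status full-time ✓ (not excluded); service 209 days < 3 years (≈1095 days) ✗ → not eligible.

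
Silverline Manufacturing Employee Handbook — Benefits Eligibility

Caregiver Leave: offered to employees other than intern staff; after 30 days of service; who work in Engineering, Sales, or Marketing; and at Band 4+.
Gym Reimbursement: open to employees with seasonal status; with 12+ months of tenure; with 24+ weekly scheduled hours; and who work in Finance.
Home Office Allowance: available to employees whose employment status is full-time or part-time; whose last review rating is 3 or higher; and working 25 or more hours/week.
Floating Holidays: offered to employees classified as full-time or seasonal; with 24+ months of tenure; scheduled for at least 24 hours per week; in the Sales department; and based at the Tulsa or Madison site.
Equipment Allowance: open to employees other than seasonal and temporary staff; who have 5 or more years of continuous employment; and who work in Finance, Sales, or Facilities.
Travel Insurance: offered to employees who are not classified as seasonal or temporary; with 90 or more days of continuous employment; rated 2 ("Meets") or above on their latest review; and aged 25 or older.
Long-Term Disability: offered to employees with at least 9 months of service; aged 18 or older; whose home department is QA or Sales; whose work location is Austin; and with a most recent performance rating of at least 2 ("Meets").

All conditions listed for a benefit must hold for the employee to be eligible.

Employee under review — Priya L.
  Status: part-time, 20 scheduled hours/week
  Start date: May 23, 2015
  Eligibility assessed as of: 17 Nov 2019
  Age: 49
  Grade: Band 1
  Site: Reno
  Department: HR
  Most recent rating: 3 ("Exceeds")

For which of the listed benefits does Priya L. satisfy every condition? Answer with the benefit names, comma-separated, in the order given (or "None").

Service from May 23, 2015 to 17 Nov 2019: 1639 days.
Caregiver Leave — status part-time ✓ (not excluded); service 1639 days ≥ 30 days ✓; dept HR ✗ → not eligible.
Gym Reimbursement — status part-time ✗ (requires seasonal) → not eligible.
Home Office Allowance — status part-time ✓; rating 3 ≥ 3 ✓; 20 hrs/wk < 25 ✗ → not eligible.
Floating Holidays — status part-time ✗ (requires full-time or seasonal) → not eligible.
Equipment Allowance — status part-time ✓ (not excluded); service 1639 days < 5 years (≈1825 days) ✗ → not eligible.
Travel Insurance — status part-time ✓ (not excluded); service 1639 days ≥ 90 days ✓; rating 3 ≥ 2 ✓; age 49 ≥ 25 ✓ → eligible.
Long-Term Disability — service 1639 days ≥ 9 months (≈270 days) ✓; age 49 ≥ 18 ✓; dept HR ✗ → not eligible.

Travel Insurance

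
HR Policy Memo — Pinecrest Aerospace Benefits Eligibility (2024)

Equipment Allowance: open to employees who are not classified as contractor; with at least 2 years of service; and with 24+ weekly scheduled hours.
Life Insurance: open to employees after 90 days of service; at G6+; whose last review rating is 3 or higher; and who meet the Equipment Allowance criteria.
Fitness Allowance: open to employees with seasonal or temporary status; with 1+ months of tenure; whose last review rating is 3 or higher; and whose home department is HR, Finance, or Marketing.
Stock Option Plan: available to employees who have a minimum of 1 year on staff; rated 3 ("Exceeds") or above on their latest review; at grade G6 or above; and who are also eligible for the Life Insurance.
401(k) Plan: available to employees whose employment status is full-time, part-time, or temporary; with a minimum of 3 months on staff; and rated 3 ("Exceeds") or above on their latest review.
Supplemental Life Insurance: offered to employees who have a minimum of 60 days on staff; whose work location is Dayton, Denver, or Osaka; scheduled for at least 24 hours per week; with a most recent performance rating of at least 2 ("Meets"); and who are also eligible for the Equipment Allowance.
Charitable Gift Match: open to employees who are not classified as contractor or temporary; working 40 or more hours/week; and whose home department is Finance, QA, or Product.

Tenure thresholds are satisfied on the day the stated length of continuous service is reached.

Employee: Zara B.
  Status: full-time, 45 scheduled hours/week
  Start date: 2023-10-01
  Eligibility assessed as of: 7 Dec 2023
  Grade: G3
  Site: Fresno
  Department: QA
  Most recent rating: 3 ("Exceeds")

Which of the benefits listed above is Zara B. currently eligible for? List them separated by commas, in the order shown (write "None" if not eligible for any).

Service from 2023-10-01 to 7 Dec 2023: 67 days.
Equipment Allowance — status full-time ✓ (not excluded); service 67 days < 2 years (≈730 days) ✗ → not eligible.
Life Insurance — service 67 days < 90 days ✗ → not eligible.
Fitness Allowance — status full-time ✗ (requires seasonal or temporary) → not eligible.
Stock Option Plan — service 67 days < 1 year (≈365 days) ✗ → not eligible.
401(k) Plan — status full-time ✓; service 67 days < 3 months (≈90 days) ✗ → not eligible.
Supplemental Life Insurance — service 67 days ≥ 60 days ✓; site Fresno ✗ (not Dayton, Denver, or Osaka) → not eligible.
Charitable Gift Match — status full-time ✓ (not excluded); 45 hrs/wk ≥ 40 ✓; dept QA ✓ → eligible.

Charitable Gift Match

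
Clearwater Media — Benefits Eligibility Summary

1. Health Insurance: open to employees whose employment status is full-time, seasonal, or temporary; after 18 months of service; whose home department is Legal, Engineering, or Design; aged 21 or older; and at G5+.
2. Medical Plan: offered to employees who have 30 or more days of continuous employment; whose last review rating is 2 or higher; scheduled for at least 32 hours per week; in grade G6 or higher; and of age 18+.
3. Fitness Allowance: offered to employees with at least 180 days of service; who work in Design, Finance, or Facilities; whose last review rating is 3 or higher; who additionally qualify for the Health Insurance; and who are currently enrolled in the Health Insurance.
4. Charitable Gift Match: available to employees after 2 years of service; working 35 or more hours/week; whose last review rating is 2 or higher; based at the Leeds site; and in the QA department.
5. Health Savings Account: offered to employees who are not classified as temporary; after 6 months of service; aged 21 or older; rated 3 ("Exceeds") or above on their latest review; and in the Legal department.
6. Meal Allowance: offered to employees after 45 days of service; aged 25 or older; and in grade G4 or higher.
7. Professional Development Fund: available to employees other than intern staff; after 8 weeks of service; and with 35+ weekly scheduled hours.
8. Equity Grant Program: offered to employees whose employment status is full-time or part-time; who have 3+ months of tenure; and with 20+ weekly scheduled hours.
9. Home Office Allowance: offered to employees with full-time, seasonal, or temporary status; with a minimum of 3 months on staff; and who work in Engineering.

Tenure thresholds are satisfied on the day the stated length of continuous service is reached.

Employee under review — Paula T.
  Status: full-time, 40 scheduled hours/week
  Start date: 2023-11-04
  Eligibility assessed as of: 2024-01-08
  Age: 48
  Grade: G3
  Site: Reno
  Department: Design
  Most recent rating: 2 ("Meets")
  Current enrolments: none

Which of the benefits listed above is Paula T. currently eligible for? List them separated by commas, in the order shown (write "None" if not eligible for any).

Professional Development Fund

Service from 2023-11-04 to 2024-01-08: 65 days.
Health Insurance — status full-time ✓; service 65 days < 18 months (≈540 days) ✗ → not eligible.
Medical Plan — service 65 days ≥ 30 days ✓; rating 2 ≥ 2 ✓; 40 hrs/wk ≥ 32 ✓; grade G3 < G6 ✗ → not eligible.
Fitness Allowance — service 65 days < 180 days ✗ → not eligible.
Charitable Gift Match — service 65 days < 2 years (≈730 days) ✗ → not eligible.
Health Savings Account — status full-time ✓ (not excluded); service 65 days < 6 months (≈180 days) ✗ → not eligible.
Meal Allowance — service 65 days ≥ 45 days ✓; age 48 ≥ 25 ✓; grade G3 < G4 ✗ → not eligible.
Professional Development Fund — status full-time ✓ (not excluded); service 65 days ≥ 8 weeks (≈56 days) ✓; 40 hrs/wk ≥ 35 ✓ → eligible.
Equity Grant Program — status full-time ✓; service 65 days < 3 months (≈90 days) ✗ → not eligible.
Home Office Allowance — status full-time ✓; service 65 days < 3 months (≈90 days) ✗ → not eligible.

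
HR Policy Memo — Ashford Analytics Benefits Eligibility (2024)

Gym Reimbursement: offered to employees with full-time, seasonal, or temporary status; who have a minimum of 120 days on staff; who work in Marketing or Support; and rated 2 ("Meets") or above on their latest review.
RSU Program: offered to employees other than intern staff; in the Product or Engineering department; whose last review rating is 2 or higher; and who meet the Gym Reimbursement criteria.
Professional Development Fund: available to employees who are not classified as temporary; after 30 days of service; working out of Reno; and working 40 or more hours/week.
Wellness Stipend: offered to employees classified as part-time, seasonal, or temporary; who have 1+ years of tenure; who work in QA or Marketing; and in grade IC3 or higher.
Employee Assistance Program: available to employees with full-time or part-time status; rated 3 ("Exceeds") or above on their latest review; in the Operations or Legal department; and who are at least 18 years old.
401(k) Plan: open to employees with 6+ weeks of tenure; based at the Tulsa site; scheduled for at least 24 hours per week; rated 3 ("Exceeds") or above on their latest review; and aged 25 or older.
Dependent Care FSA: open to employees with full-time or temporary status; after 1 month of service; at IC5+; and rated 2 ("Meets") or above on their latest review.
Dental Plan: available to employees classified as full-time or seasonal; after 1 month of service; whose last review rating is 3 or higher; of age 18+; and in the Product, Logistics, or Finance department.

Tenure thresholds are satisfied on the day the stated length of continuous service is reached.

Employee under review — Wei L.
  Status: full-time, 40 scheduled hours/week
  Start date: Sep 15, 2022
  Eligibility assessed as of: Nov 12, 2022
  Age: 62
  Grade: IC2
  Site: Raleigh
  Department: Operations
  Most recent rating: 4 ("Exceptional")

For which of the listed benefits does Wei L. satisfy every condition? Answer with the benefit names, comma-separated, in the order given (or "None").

Employee Assistance Program

Service from Sep 15, 2022 to Nov 12, 2022: 58 days.
Gym Reimbursement — status full-time ✓; service 58 days < 120 days ✗ → not eligible.
RSU Program — status full-time ✓ (not excluded); dept Operations ✗ → not eligible.
Professional Development Fund — status full-time ✓ (not excluded); service 58 days ≥ 30 days ✓; site Raleigh ✗ (not Reno) → not eligible.
Wellness Stipend — status full-time ✗ (requires part-time, seasonal, or temporary) → not eligible.
Employee Assistance Program — status full-time ✓; rating 4 ≥ 3 ✓; dept Operations ✓; age 62 ≥ 18 ✓ → eligible.
401(k) Plan — service 58 days ≥ 6 weeks (≈42 days) ✓; site Raleigh ✗ (not Tulsa) → not eligible.
Dependent Care FSA — status full-time ✓; service 58 days ≥ 1 month (≈30 days) ✓; grade IC2 < IC5 ✗ → not eligible.
Dental Plan — status full-time ✓; service 58 days ≥ 1 month (≈30 days) ✓; rating 4 ≥ 3 ✓; age 62 ≥ 18 ✓; dept Operations ✗ → not eligible.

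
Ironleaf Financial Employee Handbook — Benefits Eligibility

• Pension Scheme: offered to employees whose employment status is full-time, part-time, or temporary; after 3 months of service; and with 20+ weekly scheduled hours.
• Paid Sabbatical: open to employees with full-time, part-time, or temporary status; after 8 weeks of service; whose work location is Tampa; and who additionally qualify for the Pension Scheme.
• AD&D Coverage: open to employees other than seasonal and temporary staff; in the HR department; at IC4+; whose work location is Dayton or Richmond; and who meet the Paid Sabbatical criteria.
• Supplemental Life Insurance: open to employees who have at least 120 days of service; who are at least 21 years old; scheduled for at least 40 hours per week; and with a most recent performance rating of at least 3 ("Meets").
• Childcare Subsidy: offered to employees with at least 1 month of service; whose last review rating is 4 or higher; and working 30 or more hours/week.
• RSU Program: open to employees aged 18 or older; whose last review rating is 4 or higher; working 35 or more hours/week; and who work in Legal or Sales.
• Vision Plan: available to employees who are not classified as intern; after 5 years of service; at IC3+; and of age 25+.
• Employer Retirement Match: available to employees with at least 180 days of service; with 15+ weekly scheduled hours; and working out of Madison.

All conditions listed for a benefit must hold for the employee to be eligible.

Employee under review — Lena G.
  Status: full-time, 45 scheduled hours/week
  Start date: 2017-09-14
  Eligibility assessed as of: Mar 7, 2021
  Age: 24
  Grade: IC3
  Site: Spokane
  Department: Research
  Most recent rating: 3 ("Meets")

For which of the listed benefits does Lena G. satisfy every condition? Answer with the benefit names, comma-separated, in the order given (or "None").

Pension Scheme, Supplemental Life Insurance

Service from 2017-09-14 to Mar 7, 2021: 1270 days.
Pension Scheme — status full-time ✓; service 1270 days ≥ 3 months (≈90 days) ✓; 45 hrs/wk ≥ 20 ✓ → eligible.
Paid Sabbatical — status full-time ✓; service 1270 days ≥ 8 weeks (≈56 days) ✓; site Spokane ✗ (not Tampa) → not eligible.
AD&D Coverage — status full-time ✓ (not excluded); dept Research ✗ → not eligible.
Supplemental Life Insurance — service 1270 days ≥ 120 days ✓; age 24 ≥ 21 ✓; 45 hrs/wk ≥ 40 ✓; rating 3 ≥ 3 ✓ → eligible.
Childcare Subsidy — service 1270 days ≥ 1 month (≈30 days) ✓; rating 3 < 4 ✗ → not eligible.
RSU Program — age 24 ≥ 18 ✓; rating 3 < 4 ✗ → not eligible.
Vision Plan — status full-time ✓ (not excluded); service 1270 days < 5 years (≈1825 days) ✗ → not eligible.
Employer Retirement Match — service 1270 days ≥ 180 days ✓; 45 hrs/wk ≥ 15 ✓; site Spokane ✗ (not Madison) → not eligible.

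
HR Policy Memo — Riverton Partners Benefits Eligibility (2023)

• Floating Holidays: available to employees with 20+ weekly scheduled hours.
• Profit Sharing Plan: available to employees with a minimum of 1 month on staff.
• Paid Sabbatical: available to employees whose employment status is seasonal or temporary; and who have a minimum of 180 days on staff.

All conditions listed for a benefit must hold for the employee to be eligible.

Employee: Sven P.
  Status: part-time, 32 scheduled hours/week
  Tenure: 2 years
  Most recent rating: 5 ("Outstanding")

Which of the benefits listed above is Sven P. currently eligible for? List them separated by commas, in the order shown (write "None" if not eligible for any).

Floating Holidays, Profit Sharing Plan

Floating Holidays — 32 hrs/wk ≥ 20 ✓ → eligible.
Profit Sharing Plan — service 2 years ≥ 1 month (≈30 days) ✓ → eligible.
Paid Sabbatical — status part-time ✗ (requires seasonal or temporary) → not eligible.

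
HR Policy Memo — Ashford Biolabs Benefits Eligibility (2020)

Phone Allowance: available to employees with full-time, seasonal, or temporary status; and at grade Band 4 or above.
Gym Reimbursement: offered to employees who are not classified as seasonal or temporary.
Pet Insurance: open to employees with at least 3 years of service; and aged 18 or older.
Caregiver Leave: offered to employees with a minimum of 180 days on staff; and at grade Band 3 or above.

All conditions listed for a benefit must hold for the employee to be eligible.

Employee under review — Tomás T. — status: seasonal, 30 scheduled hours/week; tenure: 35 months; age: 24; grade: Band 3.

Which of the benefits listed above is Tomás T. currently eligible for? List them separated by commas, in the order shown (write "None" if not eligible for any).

Caregiver Leave

Phone Allowance — status seasonal ✓; grade Band 3 < Band 4 ✗ → not eligible.
Gym Reimbursement — status seasonal ✗ (excluded) → not eligible.
Pet Insurance — service 35 months < 3 years (≈1095 days) ✗ → not eligible.
Caregiver Leave — service 35 months ≥ 180 days ✓; grade Band 3 ≥ Band 3 ✓ → eligible.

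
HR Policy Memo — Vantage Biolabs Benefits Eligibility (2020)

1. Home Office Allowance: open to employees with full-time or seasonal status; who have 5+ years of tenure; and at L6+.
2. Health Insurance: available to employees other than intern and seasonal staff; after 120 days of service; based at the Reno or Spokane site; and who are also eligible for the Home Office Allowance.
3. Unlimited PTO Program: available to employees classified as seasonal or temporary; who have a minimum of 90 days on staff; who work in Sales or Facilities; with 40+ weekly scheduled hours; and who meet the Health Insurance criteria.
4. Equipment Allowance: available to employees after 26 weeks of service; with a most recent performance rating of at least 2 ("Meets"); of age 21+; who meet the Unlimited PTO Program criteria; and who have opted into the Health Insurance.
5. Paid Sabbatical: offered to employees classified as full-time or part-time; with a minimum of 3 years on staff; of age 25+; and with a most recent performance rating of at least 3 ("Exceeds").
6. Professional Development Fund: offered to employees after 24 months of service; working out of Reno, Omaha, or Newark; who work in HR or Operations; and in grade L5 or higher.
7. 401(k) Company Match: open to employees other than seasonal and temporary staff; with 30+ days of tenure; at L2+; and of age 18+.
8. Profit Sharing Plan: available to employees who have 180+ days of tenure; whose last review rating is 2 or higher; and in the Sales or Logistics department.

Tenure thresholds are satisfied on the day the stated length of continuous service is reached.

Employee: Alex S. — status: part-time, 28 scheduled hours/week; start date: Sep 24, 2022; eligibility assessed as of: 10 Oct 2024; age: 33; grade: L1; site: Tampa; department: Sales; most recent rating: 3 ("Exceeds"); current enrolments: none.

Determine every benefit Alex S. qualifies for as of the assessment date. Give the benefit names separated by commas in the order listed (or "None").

Service from Sep 24, 2022 to 10 Oct 2024: 747 days.
Home Office Allowance — status part-time ✗ (requires full-time or seasonal) → not eligible.
Health Insurance — status part-time ✓ (not excluded); service 747 days ≥ 120 days ✓; site Tampa ✗ (not Reno or Spokane) → not eligible.
Unlimited PTO Program — status part-time ✗ (requires seasonal or temporary) → not eligible.
Equipment Allowance — service 747 days ≥ 26 weeks (≈182 days) ✓; rating 3 ≥ 2 ✓; age 33 ≥ 21 ✓; not eligible for Unlimited PTO Program ✗ → not eligible.
Paid Sabbatical — status part-time ✓; service 747 days < 3 years (≈1095 days) ✗ → not eligible.
Professional Development Fund — service 747 days ≥ 24 months (≈720 days) ✓; site Tampa ✗ (not Reno, Omaha, or Newark) → not eligible.
401(k) Company Match — status part-time ✓ (not excluded); service 747 days ≥ 30 days ✓; grade L1 < L2 ✗ → not eligible.
Profit Sharing Plan — service 747 days ≥ 180 days ✓; rating 3 ≥ 2 ✓; dept Sales ✓ → eligible.

Profit Sharing Plan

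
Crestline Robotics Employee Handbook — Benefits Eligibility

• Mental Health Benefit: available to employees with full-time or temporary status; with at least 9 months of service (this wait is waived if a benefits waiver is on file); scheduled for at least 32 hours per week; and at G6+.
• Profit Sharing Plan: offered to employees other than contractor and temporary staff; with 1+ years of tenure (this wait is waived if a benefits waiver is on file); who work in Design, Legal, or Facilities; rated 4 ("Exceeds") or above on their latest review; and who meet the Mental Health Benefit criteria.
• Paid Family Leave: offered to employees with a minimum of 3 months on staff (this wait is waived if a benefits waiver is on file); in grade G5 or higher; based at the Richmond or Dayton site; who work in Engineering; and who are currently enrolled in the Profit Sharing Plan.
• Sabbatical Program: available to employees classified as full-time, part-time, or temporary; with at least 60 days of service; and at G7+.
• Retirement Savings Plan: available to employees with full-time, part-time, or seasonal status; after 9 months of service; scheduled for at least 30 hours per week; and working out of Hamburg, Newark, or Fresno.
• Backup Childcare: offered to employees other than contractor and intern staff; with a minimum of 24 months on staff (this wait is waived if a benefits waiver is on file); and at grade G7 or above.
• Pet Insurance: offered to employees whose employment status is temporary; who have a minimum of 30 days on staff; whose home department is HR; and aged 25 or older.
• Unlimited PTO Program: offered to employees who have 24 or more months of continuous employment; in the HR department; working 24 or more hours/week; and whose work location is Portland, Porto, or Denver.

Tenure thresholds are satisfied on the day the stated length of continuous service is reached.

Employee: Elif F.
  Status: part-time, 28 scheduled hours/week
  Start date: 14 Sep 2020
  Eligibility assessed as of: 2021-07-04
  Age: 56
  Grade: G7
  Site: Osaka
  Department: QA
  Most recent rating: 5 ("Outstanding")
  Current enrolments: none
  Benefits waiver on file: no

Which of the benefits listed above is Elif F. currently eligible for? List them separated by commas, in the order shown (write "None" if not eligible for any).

Service from 14 Sep 2020 to 2021-07-04: 293 days.
Mental Health Benefit — status part-time ✗ (requires full-time or temporary) → not eligible.
Profit Sharing Plan — status part-time ✓ (not excluded); no waiver, service 293 days < 1 year (≈365 days) ✗ → not eligible.
Paid Family Leave — no waiver, service 293 days ≥ 3 months (≈90 days) ✓; grade G7 ≥ G5 ✓; site Osaka ✗ (not Richmond or Dayton) → not eligible.
Sabbatical Program — status part-time ✓; service 293 days ≥ 60 days ✓; grade G7 ≥ G7 ✓ → eligible.
Retirement Savings Plan — status part-time ✓; service 293 days ≥ 9 months (≈270 days) ✓; 28 hrs/wk < 30 ✗ → not eligible.
Backup Childcare — status part-time ✓ (not excluded); no waiver, service 293 days < 24 months (≈720 days) ✗ → not eligible.
Pet Insurance — status part-time ✗ (requires temporary) → not eligible.
Unlimited PTO Program — service 293 days < 24 months (≈720 days) ✗ → not eligible.

Sabbatical Program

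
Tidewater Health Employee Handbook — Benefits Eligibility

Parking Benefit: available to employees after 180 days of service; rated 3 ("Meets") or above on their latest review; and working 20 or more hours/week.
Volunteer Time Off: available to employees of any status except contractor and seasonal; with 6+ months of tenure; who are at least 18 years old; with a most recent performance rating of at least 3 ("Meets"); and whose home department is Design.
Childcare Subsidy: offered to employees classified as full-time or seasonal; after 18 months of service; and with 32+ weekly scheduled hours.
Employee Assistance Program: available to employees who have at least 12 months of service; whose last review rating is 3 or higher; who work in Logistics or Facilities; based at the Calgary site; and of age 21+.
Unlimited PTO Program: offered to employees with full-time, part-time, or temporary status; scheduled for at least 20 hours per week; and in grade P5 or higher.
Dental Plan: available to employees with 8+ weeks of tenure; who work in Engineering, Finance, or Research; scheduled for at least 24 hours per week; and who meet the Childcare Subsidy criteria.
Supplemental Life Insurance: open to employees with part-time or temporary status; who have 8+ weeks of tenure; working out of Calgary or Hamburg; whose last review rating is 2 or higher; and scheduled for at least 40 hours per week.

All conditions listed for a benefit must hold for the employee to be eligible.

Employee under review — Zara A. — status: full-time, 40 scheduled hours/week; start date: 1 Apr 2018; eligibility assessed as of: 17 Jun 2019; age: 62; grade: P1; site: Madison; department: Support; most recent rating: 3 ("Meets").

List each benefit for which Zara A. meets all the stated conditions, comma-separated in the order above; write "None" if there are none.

Parking Benefit

Service from 1 Apr 2018 to 17 Jun 2019: 442 days.
Parking Benefit — service 442 days ≥ 180 days ✓; rating 3 ≥ 3 ✓; 40 hrs/wk ≥ 20 ✓ → eligible.
Volunteer Time Off — status full-time ✓ (not excluded); service 442 days ≥ 6 months (≈180 days) ✓; age 62 ≥ 18 ✓; rating 3 ≥ 3 ✓; dept Support ✗ → not eligible.
Childcare Subsidy — status full-time ✓; service 442 days < 18 months (≈540 days) ✗ → not eligible.
Employee Assistance Program — service 442 days ≥ 12 months (≈360 days) ✓; rating 3 ≥ 3 ✓; dept Support ✗ → not eligible.
Unlimited PTO Program — status full-time ✓; 40 hrs/wk ≥ 20 ✓; grade P1 < P5 ✗ → not eligible.
Dental Plan — service 442 days ≥ 8 weeks (≈56 days) ✓; dept Support ✗ → not eligible.
Supplemental Life Insurance — status full-time ✗ (requires part-time or temporary) → not eligible.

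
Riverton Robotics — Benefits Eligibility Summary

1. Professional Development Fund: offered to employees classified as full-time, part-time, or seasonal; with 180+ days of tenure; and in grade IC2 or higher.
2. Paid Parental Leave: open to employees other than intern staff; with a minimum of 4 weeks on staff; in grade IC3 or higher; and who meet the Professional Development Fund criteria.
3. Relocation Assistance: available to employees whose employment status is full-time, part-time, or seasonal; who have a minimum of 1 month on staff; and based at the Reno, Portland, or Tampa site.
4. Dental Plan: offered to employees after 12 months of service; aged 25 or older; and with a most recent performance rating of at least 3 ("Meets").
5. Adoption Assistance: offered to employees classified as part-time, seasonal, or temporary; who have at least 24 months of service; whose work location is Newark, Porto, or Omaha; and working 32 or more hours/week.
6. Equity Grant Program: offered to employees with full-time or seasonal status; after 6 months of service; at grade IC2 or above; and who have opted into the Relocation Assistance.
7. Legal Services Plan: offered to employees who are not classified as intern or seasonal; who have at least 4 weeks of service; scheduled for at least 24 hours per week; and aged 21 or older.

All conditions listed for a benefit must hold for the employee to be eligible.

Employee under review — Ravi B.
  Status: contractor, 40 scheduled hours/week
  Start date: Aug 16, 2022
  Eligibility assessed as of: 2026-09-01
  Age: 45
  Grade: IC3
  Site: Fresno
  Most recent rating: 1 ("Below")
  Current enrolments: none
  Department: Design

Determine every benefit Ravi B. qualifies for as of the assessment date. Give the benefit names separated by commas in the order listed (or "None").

Legal Services Plan

Service from Aug 16, 2022 to 2026-09-01: 1477 days.
Professional Development Fund — status contractor ✗ (requires full-time, part-time, or seasonal) → not eligible.
Paid Parental Leave — status contractor ✓ (not excluded); service 1477 days ≥ 4 weeks (≈28 days) ✓; grade IC3 ≥ IC3 ✓; not eligible for Professional Development Fund ✗ → not eligible.
Relocation Assistance — status contractor ✗ (requires full-time, part-time, or seasonal) → not eligible.
Dental Plan — service 1477 days ≥ 12 months (≈360 days) ✓; age 45 ≥ 25 ✓; rating 1 < 3 ✗ → not eligible.
Adoption Assistance — status contractor ✗ (requires part-time, seasonal, or temporary) → not eligible.
Equity Grant Program — status contractor ✗ (requires full-time or seasonal) → not eligible.
Legal Services Plan — status contractor ✓ (not excluded); service 1477 days ≥ 4 weeks (≈28 days) ✓; 40 hrs/wk ≥ 24 ✓; age 45 ≥ 21 ✓ → eligible.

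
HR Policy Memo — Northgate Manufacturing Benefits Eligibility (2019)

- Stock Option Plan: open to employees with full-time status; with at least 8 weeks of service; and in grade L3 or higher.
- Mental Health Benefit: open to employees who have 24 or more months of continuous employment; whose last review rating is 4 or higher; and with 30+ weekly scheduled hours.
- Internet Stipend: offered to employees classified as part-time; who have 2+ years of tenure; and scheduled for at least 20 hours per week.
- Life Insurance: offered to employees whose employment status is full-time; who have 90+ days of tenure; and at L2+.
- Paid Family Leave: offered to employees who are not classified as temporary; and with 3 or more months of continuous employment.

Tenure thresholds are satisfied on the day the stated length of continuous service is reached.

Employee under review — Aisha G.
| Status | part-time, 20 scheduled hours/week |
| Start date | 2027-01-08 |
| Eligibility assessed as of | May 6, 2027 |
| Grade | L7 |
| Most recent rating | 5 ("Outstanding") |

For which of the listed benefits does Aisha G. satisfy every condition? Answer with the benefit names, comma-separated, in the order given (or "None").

Service from 2027-01-08 to May 6, 2027: 118 days.
Stock Option Plan — status part-time ✗ (requires full-time) → not eligible.
Mental Health Benefit — service 118 days < 24 months (≈720 days) ✗ → not eligible.
Internet Stipend — status part-time ✓; service 118 days < 2 years (≈730 days) ✗ → not eligible.
Life Insurance — status part-time ✗ (requires full-time) → not eligible.
Paid Family Leave — status part-time ✓ (not excluded); service 118 days ≥ 3 months (≈90 days) ✓ → eligible.

Paid Family Leave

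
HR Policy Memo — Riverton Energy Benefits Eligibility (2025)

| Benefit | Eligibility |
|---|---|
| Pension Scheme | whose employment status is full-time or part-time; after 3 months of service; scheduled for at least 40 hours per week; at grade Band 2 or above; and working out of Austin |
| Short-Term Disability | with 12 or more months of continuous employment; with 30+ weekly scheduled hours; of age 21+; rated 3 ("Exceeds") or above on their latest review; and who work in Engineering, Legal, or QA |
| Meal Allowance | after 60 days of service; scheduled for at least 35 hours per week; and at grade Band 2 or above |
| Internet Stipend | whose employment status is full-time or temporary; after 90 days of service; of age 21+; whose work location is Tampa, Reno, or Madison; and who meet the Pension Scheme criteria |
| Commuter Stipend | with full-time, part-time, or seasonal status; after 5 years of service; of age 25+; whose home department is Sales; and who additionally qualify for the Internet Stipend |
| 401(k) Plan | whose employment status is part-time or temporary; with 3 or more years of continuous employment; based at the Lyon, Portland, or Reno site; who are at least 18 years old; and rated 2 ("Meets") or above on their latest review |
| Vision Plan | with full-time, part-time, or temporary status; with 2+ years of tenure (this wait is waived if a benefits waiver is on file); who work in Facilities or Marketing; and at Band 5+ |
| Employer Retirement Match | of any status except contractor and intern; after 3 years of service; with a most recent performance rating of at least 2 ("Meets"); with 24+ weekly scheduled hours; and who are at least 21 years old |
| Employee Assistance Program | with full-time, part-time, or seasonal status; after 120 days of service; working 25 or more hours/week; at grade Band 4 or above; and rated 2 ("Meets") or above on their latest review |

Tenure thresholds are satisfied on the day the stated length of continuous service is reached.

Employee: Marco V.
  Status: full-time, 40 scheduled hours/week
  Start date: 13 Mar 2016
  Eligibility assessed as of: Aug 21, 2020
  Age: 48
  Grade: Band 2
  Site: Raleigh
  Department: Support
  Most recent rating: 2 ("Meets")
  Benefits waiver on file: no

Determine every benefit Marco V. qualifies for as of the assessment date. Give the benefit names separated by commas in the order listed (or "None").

Service from 13 Mar 2016 to Aug 21, 2020: 1622 days.
Pension Scheme — status full-time ✓; service 1622 days ≥ 3 months (≈90 days) ✓; 40 hrs/wk ≥ 40 ✓; grade Band 2 ≥ Band 2 ✓; site Raleigh ✗ (not Austin) → not eligible.
Short-Term Disability — service 1622 days ≥ 12 months (≈360 days) ✓; 40 hrs/wk ≥ 30 ✓; age 48 ≥ 21 ✓; rating 2 < 3 ✗ → not eligible.
Meal Allowance — service 1622 days ≥ 60 days ✓; 40 hrs/wk ≥ 35 ✓; grade Band 2 ≥ Band 2 ✓ → eligible.
Internet Stipend — status full-time ✓; service 1622 days ≥ 90 days ✓; age 48 ≥ 21 ✓; site Raleigh ✗ (not Tampa, Reno, or Madison) → not eligible.
Commuter Stipend — status full-time ✓; service 1622 days < 5 years (≈1825 days) ✗ → not eligible.
401(k) Plan — status full-time ✗ (requires part-time or temporary) → not eligible.
Vision Plan — status full-time ✓; no waiver, service 1622 days ≥ 2 years (≈730 days) ✓; dept Support ✗ → not eligible.
Employer Retirement Match — status full-time ✓ (not excluded); service 1622 days ≥ 3 years (≈1095 days) ✓; rating 2 ≥ 2 ✓; 40 hrs/wk ≥ 24 ✓; age 48 ≥ 21 ✓ → eligible.
Employee Assistance Program — status full-time ✓; service 1622 days ≥ 120 days ✓; 40 hrs/wk ≥ 25 ✓; grade Band 2 < Band 4 ✗ → not eligible.

Meal Allowance, Employer Retirement Match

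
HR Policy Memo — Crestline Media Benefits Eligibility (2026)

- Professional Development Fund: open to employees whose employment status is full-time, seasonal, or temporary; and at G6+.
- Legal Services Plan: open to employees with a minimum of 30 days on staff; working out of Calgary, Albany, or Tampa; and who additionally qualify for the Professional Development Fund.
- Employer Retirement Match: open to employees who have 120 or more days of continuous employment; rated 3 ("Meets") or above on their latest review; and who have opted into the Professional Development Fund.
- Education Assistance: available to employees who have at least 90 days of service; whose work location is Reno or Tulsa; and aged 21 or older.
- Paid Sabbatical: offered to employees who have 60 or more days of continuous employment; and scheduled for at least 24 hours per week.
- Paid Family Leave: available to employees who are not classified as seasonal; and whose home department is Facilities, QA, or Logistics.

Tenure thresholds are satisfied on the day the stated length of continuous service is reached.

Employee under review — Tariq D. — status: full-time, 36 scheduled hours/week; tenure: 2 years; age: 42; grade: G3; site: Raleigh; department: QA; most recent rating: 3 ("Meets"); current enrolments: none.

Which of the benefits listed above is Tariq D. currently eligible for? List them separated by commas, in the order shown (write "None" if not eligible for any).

Professional Development Fund — status full-time ✓; grade G3 < G6 ✗ → not eligible.
Legal Services Plan — service 2 years ≥ 30 days ✓; site Raleigh ✗ (not Calgary, Albany, or Tampa) → not eligible.
Employer Retirement Match — service 2 years ≥ 120 days ✓; rating 3 ≥ 3 ✓; not enrolled in Professional Development Fund ✗ → not eligible.
Education Assistance — service 2 years ≥ 90 days ✓; site Raleigh ✗ (not Reno or Tulsa) → not eligible.
Paid Sabbatical — service 2 years ≥ 60 days ✓; 36 hrs/wk ≥ 24 ✓ → eligible.
Paid Family Leave — status full-time ✓ (not excluded); dept QA ✓ → eligible.

Paid Sabbatical, Paid Family Leave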